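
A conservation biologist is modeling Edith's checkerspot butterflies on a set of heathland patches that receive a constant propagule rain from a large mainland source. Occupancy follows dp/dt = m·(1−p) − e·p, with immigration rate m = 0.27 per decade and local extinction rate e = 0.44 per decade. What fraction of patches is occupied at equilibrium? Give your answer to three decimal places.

At equilibrium the propagule rain into empty patches balances local extinction: m(1−p*) = e·p*.
p* = m/(m+e) = 0.27/(0.27+0.44) = 0.27/0.7100 = 0.3803.

0.380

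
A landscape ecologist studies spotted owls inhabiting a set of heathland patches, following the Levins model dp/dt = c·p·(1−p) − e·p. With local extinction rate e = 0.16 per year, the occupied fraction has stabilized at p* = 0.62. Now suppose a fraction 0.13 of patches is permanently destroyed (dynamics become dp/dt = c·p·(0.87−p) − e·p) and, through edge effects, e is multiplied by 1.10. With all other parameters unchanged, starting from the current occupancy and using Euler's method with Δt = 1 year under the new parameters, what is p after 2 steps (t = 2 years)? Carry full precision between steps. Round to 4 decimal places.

0.5460

Balance c(1−p*) = e gives c = e/(1 − 0.62000) = 0.16/0.38000 = 0.42105.
Starting from p₀ = 0.62000; update p ← p + (dp/dt)·Δt with the new parameters.
p: 0.62000 → 0.57614  (Δp = -0.04386)
p: 0.57614 → 0.54603  (Δp = -0.03012)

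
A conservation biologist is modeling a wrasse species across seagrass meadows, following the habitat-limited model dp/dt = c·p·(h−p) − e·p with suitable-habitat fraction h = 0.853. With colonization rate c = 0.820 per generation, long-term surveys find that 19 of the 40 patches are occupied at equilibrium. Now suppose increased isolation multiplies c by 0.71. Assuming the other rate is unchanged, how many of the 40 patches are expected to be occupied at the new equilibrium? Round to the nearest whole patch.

13

Observed p* = 19/40 = 0.47500.
Balance c(h−p*) = e gives e = 0.820×(0.853 − 0.47500) = 0.30996.
New p* = 0.853 − e/c = 0.853 − 0.30996/0.58220 = 0.32061.
Expected occupied = 40 × 0.32061 = 12.82 ≈ 13.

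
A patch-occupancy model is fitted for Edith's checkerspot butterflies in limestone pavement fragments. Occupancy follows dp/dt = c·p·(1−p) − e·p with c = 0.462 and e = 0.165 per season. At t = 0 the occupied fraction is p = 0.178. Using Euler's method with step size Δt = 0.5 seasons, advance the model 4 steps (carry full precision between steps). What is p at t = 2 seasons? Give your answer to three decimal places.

0.261

Update rule: p ← p + [c·p·(1−p) − e·p]·Δt with Δt = 0.5.
  1  |  dp/dt·Δt = +0.019114  |  p_1 = 0.197114
  2  |  dp/dt·Δt = +0.020296  |  p_2 = 0.217410
  3  |  dp/dt·Δt = +0.021367  |  p_3 = 0.238777
  4  |  dp/dt·Δt = +0.022288  |  p_4 = 0.261065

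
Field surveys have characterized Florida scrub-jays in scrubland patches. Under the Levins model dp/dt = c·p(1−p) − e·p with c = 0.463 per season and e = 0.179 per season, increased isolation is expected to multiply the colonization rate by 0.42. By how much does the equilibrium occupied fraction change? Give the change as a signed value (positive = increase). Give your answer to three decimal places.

-0.534

Before: p* = 1 − 0.179/0.463 = 0.6134.
After the change, c = 0.19446, e = 0.179, so p* = 1 − 0.179/0.19446 = 0.0795.
Δp* = 0.0795 − 0.6134 = -0.5339.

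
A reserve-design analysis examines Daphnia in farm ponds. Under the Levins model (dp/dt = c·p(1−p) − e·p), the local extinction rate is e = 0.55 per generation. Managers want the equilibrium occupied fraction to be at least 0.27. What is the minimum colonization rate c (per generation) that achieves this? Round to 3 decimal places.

p* = 1 − e/c ≥ 0.27 requires e/c ≤ 0.7300, i.e. c ≥ e/0.7300.
c_min = 0.55/0.7300 = 0.7534.

0.753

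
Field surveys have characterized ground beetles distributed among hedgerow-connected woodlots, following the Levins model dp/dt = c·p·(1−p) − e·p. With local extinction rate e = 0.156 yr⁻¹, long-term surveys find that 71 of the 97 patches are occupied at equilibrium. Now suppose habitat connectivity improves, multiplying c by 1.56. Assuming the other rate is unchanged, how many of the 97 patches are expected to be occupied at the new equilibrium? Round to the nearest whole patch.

80

Observed p* = 71/97 = 0.73196.
Balance c(1−p*) = e gives c = e/(1 − 0.73196) = 0.156/0.26804 = 0.58200.
New p* = 1 − e/c = 1 − 0.15600/0.90792 = 0.82818.
Expected occupied = 97 × 0.82818 = 80.33 ≈ 80.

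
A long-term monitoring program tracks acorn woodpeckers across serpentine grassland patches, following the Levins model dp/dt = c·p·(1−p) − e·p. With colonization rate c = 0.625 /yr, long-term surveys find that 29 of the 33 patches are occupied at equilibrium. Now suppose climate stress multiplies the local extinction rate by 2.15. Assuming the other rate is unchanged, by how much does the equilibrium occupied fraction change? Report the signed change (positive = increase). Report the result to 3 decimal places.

-0.139

Observed p* = 29/33 = 0.87879.
Balance c(1−p*) = e gives e = 0.625×(1 − 0.87879) = 0.07576.
New p* = 1 − e/c = 1 − 0.16288/0.62500 = 0.73939.
Δp* = 0.73939 − 0.87879 = -0.13940.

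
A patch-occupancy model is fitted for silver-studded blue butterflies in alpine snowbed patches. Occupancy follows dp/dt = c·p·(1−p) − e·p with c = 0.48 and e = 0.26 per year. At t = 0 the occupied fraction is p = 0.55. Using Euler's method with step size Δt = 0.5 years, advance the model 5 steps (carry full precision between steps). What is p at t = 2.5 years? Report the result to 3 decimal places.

Update rule: p ← p + [c·p·(1−p) − e·p]·Δt with Δt = 0.5.
  1  |  dp/dt·Δt = -0.012100  |  p_1 = 0.537900
  2  |  dp/dt·Δt = -0.010272  |  p_2 = 0.527628
  3  |  dp/dt·Δt = -0.008775  |  p_3 = 0.518853
  4  |  dp/dt·Δt = -0.007536  |  p_4 = 0.511317
  5  |  dp/dt·Δt = -0.006502  |  p_5 = 0.504815

0.505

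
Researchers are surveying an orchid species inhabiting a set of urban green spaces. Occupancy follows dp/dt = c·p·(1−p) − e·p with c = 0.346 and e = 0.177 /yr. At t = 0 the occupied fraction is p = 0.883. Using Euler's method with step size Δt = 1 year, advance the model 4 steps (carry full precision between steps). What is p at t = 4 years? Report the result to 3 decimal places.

0.608

Update rule: p ← p + [c·p·(1−p) − e·p]·Δt with Δt = 1.
p: 0.88300 → 0.76245  (Δp = -0.12055)
p: 0.76245 → 0.69017  (Δp = -0.07229)
p: 0.69017 → 0.64199  (Δp = -0.04817)
p: 0.64199 → 0.60789  (Δp = -0.03411)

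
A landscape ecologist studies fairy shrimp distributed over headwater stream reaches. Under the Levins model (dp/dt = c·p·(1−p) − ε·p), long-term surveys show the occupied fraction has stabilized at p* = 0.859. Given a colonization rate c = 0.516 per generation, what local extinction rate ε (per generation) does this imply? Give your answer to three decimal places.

0.073

At equilibrium c(1−p*) = ε.
ε = 0.516 × (1 − 0.859) = 0.516 × 0.1410 = 0.0728.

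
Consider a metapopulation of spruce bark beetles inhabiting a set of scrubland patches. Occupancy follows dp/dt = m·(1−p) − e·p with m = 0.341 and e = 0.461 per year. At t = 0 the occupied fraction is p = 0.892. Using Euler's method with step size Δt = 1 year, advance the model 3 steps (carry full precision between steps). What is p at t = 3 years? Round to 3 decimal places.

0.429

Update rule: p ← p + [m·(1−p) − e·p]·Δt with Δt = 1.
step 1: Δp = -0.37438, p = 0.51762
step 2: Δp = -0.07413, p = 0.44349
step 3: Δp = -0.01468, p = 0.42881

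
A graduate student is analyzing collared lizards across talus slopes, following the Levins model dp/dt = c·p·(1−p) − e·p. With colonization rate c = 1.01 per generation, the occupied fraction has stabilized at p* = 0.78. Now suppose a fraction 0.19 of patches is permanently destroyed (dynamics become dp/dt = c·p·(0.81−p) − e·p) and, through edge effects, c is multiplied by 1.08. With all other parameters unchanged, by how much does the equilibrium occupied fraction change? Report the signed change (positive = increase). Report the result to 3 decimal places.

Balance c(1−p*) = e gives e = 1.01×(1 − 0.78000) = 0.22220.
New p* = 0.81 − e/c = 0.81 − 0.22220/1.09080 = 0.60630.
Δp* = 0.60630 − 0.78000 = -0.17370.

-0.174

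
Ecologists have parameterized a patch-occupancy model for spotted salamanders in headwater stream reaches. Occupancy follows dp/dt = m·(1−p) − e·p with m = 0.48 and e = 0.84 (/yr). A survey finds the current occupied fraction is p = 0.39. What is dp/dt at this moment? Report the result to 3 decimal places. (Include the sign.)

-0.035

Colonization term: m·(1−p) = 0.48×0.6100 = 0.29280.
Extinction term: e·p = 0.32760.
dp/dt = 0.29280 − 0.32760 = -0.03480.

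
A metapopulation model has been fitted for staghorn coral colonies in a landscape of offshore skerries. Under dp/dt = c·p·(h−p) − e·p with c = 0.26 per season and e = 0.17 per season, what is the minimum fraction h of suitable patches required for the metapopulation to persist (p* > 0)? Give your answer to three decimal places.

p* = h − e/c is positive only when h > e/c.
h_min = e/c = 0.17/0.26 = 0.6538.

0.654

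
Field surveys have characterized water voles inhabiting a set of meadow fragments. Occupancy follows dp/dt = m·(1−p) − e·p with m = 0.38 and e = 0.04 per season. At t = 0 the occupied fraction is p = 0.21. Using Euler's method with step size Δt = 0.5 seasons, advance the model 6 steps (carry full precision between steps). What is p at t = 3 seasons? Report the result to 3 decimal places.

Update rule: p ← p + [m·(1−p) − e·p]·Δt with Δt = 0.5.
  1  |  dp/dt·Δt = +0.145900  |  p_1 = 0.355900
  2  |  dp/dt·Δt = +0.115261  |  p_2 = 0.471161
  3  |  dp/dt·Δt = +0.091056  |  p_3 = 0.562217
  4  |  dp/dt·Δt = +0.071934  |  p_4 = 0.634152
  5  |  dp/dt·Δt = +0.056828  |  p_5 = 0.690980
  6  |  dp/dt·Δt = +0.044894  |  p_6 = 0.735874

0.736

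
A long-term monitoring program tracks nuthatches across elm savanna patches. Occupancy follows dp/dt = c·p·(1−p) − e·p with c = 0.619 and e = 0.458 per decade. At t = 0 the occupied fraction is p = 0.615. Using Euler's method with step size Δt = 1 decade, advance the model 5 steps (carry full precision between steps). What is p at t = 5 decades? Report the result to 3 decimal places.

Update rule: p ← p + [c·p·(1−p) − e·p]·Δt with Δt = 1.
t = 1: p = 0.61500 + (-0.13511) = 0.47989
t = 2: p = 0.47989 + (-0.06529) = 0.41460
t = 3: p = 0.41460 + (-0.03965) = 0.37495
t = 4: p = 0.37495 + (-0.02666) = 0.34829
t = 5: p = 0.34829 + (-0.01901) = 0.32928

0.329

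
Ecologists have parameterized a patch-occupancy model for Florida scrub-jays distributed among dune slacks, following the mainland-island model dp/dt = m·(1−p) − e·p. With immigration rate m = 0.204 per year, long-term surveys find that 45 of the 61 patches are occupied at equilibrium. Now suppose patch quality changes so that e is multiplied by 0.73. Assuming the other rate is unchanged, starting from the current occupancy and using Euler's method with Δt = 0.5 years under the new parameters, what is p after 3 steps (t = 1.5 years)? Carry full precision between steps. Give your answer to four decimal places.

0.7567

Observed p* = 45/61 = 0.73770.
Balance m(1−p*) = e·p* gives e = m(1−p*)/p* = 0.204×0.26230/0.73770 = 0.07253.
Starting from p₀ = 0.73770; update p ← p + (dp/dt)·Δt with the new parameters.
  1  |  dp/dt·Δt = +0.007224  |  p_1 = 0.744929
  2  |  dp/dt·Δt = +0.006296  |  p_2 = 0.751224
  3  |  dp/dt·Δt = +0.005487  |  p_3 = 0.756711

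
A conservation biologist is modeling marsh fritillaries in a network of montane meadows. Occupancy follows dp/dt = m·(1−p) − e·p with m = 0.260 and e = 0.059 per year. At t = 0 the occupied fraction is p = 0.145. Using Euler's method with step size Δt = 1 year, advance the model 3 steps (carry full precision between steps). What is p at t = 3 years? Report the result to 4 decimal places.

0.6034

Update rule: p ← p + [m·(1−p) − e·p]·Δt with Δt = 1.
  1  |  dp/dt·Δt = +0.213745  |  p_1 = 0.358745
  2  |  dp/dt·Δt = +0.145560  |  p_2 = 0.504305
  3  |  dp/dt·Δt = +0.099127  |  p_3 = 0.603432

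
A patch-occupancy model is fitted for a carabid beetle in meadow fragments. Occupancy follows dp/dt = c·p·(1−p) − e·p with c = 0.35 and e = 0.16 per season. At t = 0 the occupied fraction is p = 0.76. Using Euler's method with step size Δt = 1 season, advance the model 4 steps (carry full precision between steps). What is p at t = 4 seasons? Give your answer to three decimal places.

Update rule: p ← p + [c·p·(1−p) − e·p]·Δt with Δt = 1.
p: 0.76000 → 0.70224  (Δp = -0.05776)
p: 0.70224 → 0.66307  (Δp = -0.03917)
p: 0.66307 → 0.63517  (Δp = -0.02790)
p: 0.63517 → 0.61465  (Δp = -0.02052)

0.615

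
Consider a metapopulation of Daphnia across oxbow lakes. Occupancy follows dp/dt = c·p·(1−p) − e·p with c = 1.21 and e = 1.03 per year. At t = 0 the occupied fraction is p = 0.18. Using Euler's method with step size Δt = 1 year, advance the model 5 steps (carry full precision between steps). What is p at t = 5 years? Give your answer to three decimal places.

Update rule: p ← p + [c·p·(1−p) − e·p]·Δt with Δt = 1.
step 1: Δp = -0.00680, p = 0.17320
step 2: Δp = -0.00512, p = 0.16808
step 3: Δp = -0.00393, p = 0.16415
step 4: Δp = -0.00306, p = 0.16109
step 5: Δp = -0.00240, p = 0.15869

0.159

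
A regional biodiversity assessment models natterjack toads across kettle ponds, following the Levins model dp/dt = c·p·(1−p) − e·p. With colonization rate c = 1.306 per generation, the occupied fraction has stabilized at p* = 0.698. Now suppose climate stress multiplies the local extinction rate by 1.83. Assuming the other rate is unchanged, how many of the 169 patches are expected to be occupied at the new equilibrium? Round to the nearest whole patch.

Balance c(1−p*) = e gives e = 1.306×(1 − 0.69800) = 0.39441.
New p* = 1 − e/c = 1 − 0.72177/1.30600 = 0.44734.
Expected occupied = 169 × 0.44734 = 75.60 ≈ 76.

76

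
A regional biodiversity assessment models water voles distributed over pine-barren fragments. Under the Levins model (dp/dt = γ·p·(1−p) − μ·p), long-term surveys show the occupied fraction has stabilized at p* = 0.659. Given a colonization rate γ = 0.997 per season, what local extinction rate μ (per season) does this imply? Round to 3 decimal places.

0.340

At equilibrium γ(1−p*) = μ.
μ = 0.997 × (1 − 0.659) = 0.997 × 0.3410 = 0.3400.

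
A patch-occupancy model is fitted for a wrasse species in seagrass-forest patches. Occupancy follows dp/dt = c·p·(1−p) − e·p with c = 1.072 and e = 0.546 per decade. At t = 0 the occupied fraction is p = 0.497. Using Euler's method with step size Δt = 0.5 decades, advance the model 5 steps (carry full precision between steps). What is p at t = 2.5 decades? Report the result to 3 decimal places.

Update rule: p ← p + [c·p·(1−p) − e·p]·Δt with Δt = 0.5.
p: 0.49700 → 0.49531  (Δp = -0.00169)
p: 0.49531 → 0.49408  (Δp = -0.00123)
p: 0.49408 → 0.49318  (Δp = -0.00090)
p: 0.49318 → 0.49252  (Δp = -0.00066)
p: 0.49252 → 0.49203  (Δp = -0.00049)

0.492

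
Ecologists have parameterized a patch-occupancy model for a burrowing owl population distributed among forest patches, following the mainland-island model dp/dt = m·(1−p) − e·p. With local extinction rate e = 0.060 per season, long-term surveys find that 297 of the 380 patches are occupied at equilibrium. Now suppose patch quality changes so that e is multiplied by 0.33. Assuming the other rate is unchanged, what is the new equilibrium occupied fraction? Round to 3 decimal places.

Observed p* = 297/380 = 0.78158.
Balance m(1−p*) = e·p* gives m = e·p*/(1−p*) = 0.060×0.78158/0.21842 = 0.21470.
New p* = m/(m+e) = 0.21470/(0.21470+0.01980) = 0.91557.

0.916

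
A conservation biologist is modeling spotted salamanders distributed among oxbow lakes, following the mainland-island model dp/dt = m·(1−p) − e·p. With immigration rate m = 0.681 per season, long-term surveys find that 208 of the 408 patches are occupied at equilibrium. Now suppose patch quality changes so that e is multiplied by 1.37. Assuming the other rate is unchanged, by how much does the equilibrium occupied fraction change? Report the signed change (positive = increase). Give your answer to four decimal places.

-0.0783

Observed p* = 208/408 = 0.50980.
Balance m(1−p*) = e·p* gives e = m(1−p*)/p* = 0.681×0.49020/0.50980 = 0.65482.
New p* = m/(m+e) = 0.68100/(0.68100+0.89710) = 0.43153.
Δp* = 0.43153 − 0.50980 = -0.07827.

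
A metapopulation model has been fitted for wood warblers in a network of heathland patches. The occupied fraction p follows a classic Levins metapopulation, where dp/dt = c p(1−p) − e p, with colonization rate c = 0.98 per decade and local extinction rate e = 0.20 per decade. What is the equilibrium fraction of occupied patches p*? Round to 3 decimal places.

0.796

Setting dp/dt = 0 and dividing through by p* gives c·(1−p*) = e.
So p* = 1 − e/c = 1 − 0.20/0.98 = 1 − 0.2041 = 0.7959.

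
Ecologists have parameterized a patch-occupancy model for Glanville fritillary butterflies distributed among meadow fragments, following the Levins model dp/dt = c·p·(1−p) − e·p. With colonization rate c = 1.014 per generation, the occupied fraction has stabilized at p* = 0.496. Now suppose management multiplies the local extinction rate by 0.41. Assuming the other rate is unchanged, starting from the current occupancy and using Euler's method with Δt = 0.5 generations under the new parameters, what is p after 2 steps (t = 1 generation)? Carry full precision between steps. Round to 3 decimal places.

Balance c(1−p*) = e gives e = 1.014×(1 − 0.49600) = 0.51106.
Starting from p₀ = 0.49600; update p ← p + (dp/dt)·Δt with the new parameters.
p: 0.49600 → 0.57078  (Δp = +0.07478)
p: 0.57078 → 0.63519  (Δp = +0.06441)

0.635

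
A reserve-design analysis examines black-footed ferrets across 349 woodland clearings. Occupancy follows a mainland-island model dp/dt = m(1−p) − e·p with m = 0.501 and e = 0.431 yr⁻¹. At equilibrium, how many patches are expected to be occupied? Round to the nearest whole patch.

p* = m/(m+e) = 0.501/0.9320 = 0.5376.
Expected occupied patches = N × p* = 349 × 0.5376 = 187.61 ≈ 188.

188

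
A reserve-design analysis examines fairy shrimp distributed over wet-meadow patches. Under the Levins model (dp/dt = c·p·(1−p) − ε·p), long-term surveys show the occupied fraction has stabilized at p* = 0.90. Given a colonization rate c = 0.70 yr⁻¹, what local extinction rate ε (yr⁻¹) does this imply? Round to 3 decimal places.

At equilibrium c(1−p*) = ε.
ε = 0.70 × (1 − 0.90) = 0.70 × 0.1000 = 0.0700.

0.070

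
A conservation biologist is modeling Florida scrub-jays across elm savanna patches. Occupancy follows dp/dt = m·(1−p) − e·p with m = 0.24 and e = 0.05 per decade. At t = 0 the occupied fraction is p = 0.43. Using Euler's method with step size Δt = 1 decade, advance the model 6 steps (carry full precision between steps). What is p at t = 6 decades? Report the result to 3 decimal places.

Update rule: p ← p + [m·(1−p) − e·p]·Δt with Δt = 1.
  1  |  dp/dt·Δt = +0.115300  |  p_1 = 0.545300
  2  |  dp/dt·Δt = +0.081863  |  p_2 = 0.627163
  3  |  dp/dt·Δt = +0.058123  |  p_3 = 0.685286
  4  |  dp/dt·Δt = +0.041267  |  p_4 = 0.726553
  5  |  dp/dt·Δt = +0.029300  |  p_5 = 0.755853
  6  |  dp/dt·Δt = +0.020803  |  p_6 = 0.776655

0.777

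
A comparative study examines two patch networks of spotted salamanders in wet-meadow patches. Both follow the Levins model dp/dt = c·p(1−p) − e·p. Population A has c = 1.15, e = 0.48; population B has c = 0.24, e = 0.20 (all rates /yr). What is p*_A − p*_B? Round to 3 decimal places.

0.416

A: p*_A = 1 − 0.48/1.15 = 0.5826.
B: p*_B = 1 − 0.20/0.24 = 0.1667.
p*_A − p*_B = 0.5826 − 0.1667 = 0.4159.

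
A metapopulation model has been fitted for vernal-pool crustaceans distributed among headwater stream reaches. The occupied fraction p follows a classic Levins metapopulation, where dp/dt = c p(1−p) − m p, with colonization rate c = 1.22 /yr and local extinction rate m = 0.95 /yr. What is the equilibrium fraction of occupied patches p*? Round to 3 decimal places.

0.221

Setting dp/dt = 0 and dividing through by p* gives c·(1−p*) = m.
So p* = 1 − m/c = 1 − 0.95/1.22 = 1 − 0.7787 = 0.2213.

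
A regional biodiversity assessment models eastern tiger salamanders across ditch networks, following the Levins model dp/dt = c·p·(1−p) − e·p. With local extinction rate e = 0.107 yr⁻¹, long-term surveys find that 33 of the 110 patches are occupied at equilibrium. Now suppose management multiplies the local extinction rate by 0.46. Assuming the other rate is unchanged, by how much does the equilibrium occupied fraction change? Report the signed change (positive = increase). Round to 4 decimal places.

Observed p* = 33/110 = 0.30000.
Balance c(1−p*) = e gives c = e/(1 − 0.30000) = 0.107/0.70000 = 0.15286.
New p* = 1 − e/c = 1 − 0.04922/0.15286 = 0.67801.
Δp* = 0.67801 − 0.30000 = +0.37801.

0.3780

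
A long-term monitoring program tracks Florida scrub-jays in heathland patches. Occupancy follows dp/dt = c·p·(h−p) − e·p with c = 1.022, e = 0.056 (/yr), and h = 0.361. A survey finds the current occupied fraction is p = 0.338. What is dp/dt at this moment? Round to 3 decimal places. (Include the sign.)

Colonization term: c·p·(h−p) = 1.022×0.338×0.0230 = 0.00795.
Extinction term: e·p = 0.01893.
dp/dt = 0.00795 − 0.01893 = -0.01098.

-0.011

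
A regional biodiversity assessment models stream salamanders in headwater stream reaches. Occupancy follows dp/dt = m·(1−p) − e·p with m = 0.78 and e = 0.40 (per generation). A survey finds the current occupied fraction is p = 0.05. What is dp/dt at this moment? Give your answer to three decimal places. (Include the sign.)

Colonization term: m·(1−p) = 0.78×0.9500 = 0.74100.
Extinction term: e·p = 0.02000.
dp/dt = 0.74100 − 0.02000 = 0.72100.

0.721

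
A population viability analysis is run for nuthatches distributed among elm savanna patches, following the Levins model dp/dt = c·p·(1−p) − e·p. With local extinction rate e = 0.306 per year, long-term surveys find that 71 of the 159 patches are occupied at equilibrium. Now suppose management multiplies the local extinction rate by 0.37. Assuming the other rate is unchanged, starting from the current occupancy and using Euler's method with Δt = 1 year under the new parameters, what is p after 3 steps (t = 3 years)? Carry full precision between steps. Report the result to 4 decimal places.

Observed p* = 71/159 = 0.44654.
Balance c(1−p*) = e gives c = e/(1 − 0.44654) = 0.306/0.55346 = 0.55289.
Starting from p₀ = 0.44654; update p ← p + (dp/dt)·Δt with the new parameters.
p: 0.44654 → 0.53263  (Δp = +0.08608)
p: 0.53263 → 0.60995  (Δp = +0.07733)
p: 0.60995 → 0.67243  (Δp = +0.06248)

0.6724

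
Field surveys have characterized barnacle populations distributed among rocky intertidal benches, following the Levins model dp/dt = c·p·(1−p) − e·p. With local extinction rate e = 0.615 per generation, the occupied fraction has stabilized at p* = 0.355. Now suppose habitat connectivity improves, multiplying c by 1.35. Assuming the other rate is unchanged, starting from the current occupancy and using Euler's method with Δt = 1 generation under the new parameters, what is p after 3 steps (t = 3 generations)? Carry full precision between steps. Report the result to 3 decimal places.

Balance c(1−p*) = e gives c = e/(1 − 0.35500) = 0.615/0.64500 = 0.95349.
Starting from p₀ = 0.35500; update p ← p + (dp/dt)·Δt with the new parameters.
p: 0.35500 → 0.43141  (Δp = +0.07641)
p: 0.43141 → 0.48184  (Δp = +0.05043)
p: 0.48184 → 0.50689  (Δp = +0.02505)

0.507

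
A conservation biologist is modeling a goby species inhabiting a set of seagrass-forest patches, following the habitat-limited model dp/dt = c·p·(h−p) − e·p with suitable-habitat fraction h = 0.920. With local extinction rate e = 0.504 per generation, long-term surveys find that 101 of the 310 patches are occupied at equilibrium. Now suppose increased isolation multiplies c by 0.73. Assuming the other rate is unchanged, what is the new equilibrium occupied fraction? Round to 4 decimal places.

Observed p* = 101/310 = 0.32581.
Balance c(h−p*) = e gives c = e/(0.92 − 0.32581) = 0.504/0.59419 = 0.84821.
New p* = 0.92 − e/c = 0.92 − 0.50400/0.61919 = 0.10603.

0.1060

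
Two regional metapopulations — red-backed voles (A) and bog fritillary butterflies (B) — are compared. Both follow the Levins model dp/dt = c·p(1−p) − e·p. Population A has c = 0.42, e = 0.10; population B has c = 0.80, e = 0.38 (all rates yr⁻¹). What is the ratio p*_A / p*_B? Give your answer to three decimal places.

1.451

A: p*_A = 1 − 0.10/0.42 = 0.7619.
B: p*_B = 1 − 0.38/0.80 = 0.5250.
p*_A / p*_B = 0.7619/0.5250 = 1.4512.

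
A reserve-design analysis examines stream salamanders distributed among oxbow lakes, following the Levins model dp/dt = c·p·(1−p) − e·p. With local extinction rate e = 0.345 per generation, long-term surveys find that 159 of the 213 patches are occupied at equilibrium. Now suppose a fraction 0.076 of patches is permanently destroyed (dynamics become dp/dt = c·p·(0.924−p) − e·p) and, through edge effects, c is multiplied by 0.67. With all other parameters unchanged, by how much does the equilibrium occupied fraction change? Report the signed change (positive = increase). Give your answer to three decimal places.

-0.201

Observed p* = 159/213 = 0.74648.
Balance c(1−p*) = e gives c = e/(1 − 0.74648) = 0.345/0.25352 = 1.36084.
New p* = 0.924 − e/c = 0.924 − 0.34500/0.91176 = 0.54561.
Δp* = 0.54561 − 0.74648 = -0.20087.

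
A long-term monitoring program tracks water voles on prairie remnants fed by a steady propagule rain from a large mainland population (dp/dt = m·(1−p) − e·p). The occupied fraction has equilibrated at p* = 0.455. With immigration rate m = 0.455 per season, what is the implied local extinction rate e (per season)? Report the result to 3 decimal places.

At equilibrium m(1−p*) = e·p*, so e = m(1−p*)/p*.
e = 0.455 × 0.5450 / 0.455 = 0.5450.

0.545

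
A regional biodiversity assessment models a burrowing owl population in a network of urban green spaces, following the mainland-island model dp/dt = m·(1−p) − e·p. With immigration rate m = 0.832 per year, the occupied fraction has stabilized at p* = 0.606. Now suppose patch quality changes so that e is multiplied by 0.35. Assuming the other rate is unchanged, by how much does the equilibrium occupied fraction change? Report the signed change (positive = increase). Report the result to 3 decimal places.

0.209

Balance m(1−p*) = e·p* gives e = m(1−p*)/p* = 0.832×0.39400/0.60600 = 0.54094.
New p* = m/(m+e) = 0.83200/(0.83200+0.18933) = 0.81462.
Δp* = 0.81462 − 0.60600 = +0.20862.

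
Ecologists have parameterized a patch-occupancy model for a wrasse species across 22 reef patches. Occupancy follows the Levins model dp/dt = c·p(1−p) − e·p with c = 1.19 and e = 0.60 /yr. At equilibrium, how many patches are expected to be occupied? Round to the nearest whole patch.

p* = 1 − e/c = 1 − 0.60/1.19 = 0.4958.
Expected occupied patches = N × p* = 22 × 0.4958 = 10.91 ≈ 11.

11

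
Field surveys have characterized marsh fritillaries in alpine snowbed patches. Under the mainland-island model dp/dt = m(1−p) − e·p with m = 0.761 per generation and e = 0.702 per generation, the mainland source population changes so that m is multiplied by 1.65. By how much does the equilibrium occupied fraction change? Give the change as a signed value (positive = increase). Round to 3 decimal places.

Before: p* = 0.761/(0.761+0.702) = 0.5202.
After: m = 1.25565, e = 0.702; p* = 1.25565/1.9576 = 0.6414.
Δp* = 0.6414 − 0.5202 = +0.1212.

0.121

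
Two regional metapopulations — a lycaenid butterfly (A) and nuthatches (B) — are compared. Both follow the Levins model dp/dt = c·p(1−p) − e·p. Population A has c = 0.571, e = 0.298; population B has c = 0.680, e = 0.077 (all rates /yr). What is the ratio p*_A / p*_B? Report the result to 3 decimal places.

0.539

A: p*_A = 1 − 0.298/0.571 = 0.4781.
B: p*_B = 1 − 0.077/0.680 = 0.8868.
p*_A / p*_B = 0.4781/0.8868 = 0.5392.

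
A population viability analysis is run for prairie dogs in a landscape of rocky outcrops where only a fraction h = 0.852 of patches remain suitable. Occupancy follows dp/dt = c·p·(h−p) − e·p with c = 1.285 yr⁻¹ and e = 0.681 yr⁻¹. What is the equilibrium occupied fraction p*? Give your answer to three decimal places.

Setting dp/dt = 0 and dividing by p* gives c·(h−p*) = e.
So p* = h − e/c = 0.852 − 0.681/1.285 = 0.852 − 0.5300 = 0.3220.

0.322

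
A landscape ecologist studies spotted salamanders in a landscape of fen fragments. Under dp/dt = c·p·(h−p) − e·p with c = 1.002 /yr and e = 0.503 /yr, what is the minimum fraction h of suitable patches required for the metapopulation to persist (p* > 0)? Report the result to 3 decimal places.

0.502

p* = h − e/c is positive only when h > e/c.
h_min = e/c = 0.503/1.002 = 0.5020.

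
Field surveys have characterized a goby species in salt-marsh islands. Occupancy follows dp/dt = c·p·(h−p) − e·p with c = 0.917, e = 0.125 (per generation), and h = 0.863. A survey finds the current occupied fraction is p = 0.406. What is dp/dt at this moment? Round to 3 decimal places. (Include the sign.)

Colonization term: c·p·(h−p) = 0.917×0.406×0.4570 = 0.17014.
Extinction term: e·p = 0.05075.
dp/dt = 0.17014 − 0.05075 = 0.11939.

0.119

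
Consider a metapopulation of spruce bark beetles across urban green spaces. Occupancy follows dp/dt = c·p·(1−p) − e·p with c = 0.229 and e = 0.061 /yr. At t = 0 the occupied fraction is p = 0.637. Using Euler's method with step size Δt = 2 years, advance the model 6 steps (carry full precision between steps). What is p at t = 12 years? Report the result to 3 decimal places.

Update rule: p ← p + [c·p·(1−p) − e·p]·Δt with Δt = 2.
t = 2: p = 0.63700 + (+0.02819) = 0.66519
t = 4: p = 0.66519 + (+0.02085) = 0.68604
t = 6: p = 0.68604 + (+0.01495) = 0.70099
t = 8: p = 0.70099 + (+0.01048) = 0.71147
t = 10: p = 0.71147 + (+0.00722) = 0.71869
t = 12: p = 0.71869 + (+0.00492) = 0.72360

0.724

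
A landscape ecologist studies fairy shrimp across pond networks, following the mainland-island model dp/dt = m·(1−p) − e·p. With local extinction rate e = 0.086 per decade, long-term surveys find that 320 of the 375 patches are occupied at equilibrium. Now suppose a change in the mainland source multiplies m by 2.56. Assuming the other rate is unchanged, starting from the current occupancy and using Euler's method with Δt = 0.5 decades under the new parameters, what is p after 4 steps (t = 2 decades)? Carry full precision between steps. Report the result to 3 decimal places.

0.936

Observed p* = 320/375 = 0.85333.
Balance m(1−p*) = e·p* gives m = e·p*/(1−p*) = 0.086×0.85333/0.14667 = 0.50036.
Starting from p₀ = 0.85333; update p ← p + (dp/dt)·Δt with the new parameters.
step 1: Δp = +0.05724, p = 0.91057
step 2: Δp = +0.01812, p = 0.92869
step 3: Δp = +0.00574, p = 0.93443
step 4: Δp = +0.00182, p = 0.93624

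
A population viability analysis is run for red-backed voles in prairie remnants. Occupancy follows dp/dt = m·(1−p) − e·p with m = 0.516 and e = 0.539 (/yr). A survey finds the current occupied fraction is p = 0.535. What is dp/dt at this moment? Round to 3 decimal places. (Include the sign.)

-0.048

Colonization term: m·(1−p) = 0.516×0.4650 = 0.23994.
Extinction term: e·p = 0.28837.
dp/dt = 0.23994 − 0.28837 = -0.04843.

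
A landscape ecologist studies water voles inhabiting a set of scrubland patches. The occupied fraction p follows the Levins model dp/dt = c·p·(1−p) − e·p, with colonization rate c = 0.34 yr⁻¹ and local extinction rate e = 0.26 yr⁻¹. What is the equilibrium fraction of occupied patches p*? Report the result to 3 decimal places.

Setting dp/dt = 0 and dividing through by p* gives c·(1−p*) = e.
So p* = 1 − e/c = 1 − 0.26/0.34 = 1 − 0.7647 = 0.2353.

0.235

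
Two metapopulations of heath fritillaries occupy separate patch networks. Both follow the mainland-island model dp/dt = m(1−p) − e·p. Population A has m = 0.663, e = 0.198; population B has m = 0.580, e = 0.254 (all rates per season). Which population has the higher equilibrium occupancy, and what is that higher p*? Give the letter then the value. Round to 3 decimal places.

A, 0.770

A: p*_A = m/(m+e) = 0.663/0.8610 = 0.7700.
B: p*_B = 0.580/0.8340 = 0.6954.
A is higher at 0.7700.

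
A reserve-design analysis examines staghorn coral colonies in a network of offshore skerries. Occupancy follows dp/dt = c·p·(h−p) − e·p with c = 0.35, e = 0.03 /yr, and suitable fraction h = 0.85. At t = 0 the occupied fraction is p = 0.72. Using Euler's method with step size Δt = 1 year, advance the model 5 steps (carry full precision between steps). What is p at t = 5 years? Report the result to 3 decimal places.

Update rule: p ← p + [c·p·(h−p) − e·p]·Δt with Δt = 1.
t = 1: p = 0.72000 + (+0.01116) = 0.73116
t = 2: p = 0.73116 + (+0.00848) = 0.73964
t = 3: p = 0.73964 + (+0.00638) = 0.74602
t = 4: p = 0.74602 + (+0.00477) = 0.75079
t = 5: p = 0.75079 + (+0.00355) = 0.75433

0.754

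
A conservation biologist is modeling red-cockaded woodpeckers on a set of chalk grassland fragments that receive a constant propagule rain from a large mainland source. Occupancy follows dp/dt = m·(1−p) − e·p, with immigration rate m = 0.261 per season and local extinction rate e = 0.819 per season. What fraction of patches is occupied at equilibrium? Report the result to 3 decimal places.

At equilibrium the propagule rain into empty patches balances local extinction: m(1−p*) = e·p*.
p* = m/(m+e) = 0.261/(0.261+0.819) = 0.261/1.0800 = 0.2417.

0.242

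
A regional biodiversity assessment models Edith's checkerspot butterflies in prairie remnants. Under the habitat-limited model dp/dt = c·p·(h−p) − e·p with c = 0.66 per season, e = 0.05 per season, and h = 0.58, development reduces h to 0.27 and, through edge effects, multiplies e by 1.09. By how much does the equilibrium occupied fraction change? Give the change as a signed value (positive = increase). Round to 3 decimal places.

Before: p* = h − e/c = 0.58 − 0.05/0.66 = 0.58 − 0.0758 = 0.5042.
After: c = 0.66, e = 0.0545, h = 0.27; p* = 0.27 − 0.0545/0.66 = 0.1874.
Δp* = 0.1874 − 0.5042 = -0.3168.

-0.317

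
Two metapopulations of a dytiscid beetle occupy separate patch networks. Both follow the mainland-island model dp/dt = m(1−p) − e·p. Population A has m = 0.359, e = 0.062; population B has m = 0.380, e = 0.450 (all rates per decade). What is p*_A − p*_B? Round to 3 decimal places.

A: p*_A = m/(m+e) = 0.359/0.4210 = 0.8527.
B: p*_B = 0.380/0.8300 = 0.4578.
p*_A − p*_B = 0.8527 − 0.4578 = 0.3949.

0.395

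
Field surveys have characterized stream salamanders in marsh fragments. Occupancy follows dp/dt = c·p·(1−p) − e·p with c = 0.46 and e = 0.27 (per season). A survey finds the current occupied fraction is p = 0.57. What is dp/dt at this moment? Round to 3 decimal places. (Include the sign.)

Colonization term: c·p·(1−p) = 0.46×0.57×0.4300 = 0.11275.
Extinction term: e·p = 0.15390.
dp/dt = 0.11275 − 0.15390 = -0.04115.

-0.041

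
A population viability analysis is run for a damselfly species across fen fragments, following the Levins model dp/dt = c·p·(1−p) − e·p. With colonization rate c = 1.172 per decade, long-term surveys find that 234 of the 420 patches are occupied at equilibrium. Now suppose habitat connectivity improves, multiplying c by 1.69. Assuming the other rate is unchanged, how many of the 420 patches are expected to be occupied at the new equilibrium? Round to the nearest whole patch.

310

Observed p* = 234/420 = 0.55714.
Balance c(1−p*) = e gives e = 1.172×(1 − 0.55714) = 0.51903.
New p* = 1 − e/c = 1 − 0.51903/1.98068 = 0.73795.
Expected occupied = 420 × 0.73795 = 309.94 ≈ 310.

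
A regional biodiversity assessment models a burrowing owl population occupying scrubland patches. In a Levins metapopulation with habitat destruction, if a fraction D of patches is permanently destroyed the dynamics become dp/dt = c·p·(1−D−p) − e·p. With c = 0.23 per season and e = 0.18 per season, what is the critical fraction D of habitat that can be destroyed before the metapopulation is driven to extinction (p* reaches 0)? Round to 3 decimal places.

The nontrivial equilibrium is p* = (1−D) − e/c; extinction occurs when this hits zero.
So D_crit = 1 − e/c = 1 − 0.18/0.23 = 1 − 0.7826 = 0.2174.
Note this equals the original equilibrium occupancy — the Levins extinction-debt result.

0.217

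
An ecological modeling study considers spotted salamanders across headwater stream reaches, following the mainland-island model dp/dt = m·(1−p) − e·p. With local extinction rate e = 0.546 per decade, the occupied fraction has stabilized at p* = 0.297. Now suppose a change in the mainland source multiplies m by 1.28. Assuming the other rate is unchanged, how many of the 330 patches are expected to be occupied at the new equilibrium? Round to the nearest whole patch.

116

Balance m(1−p*) = e·p* gives m = e·p*/(1−p*) = 0.546×0.29700/0.70300 = 0.23067.
New p* = m/(m+e) = 0.29526/(0.29526+0.54600) = 0.35097.
Expected occupied = 330 × 0.35097 = 115.82 ≈ 116.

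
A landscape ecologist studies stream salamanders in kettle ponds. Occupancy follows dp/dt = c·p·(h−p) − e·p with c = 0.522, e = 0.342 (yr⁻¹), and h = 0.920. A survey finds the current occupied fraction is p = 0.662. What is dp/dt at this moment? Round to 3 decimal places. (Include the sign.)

-0.137

Colonization term: c·p·(h−p) = 0.522×0.662×0.2580 = 0.08916.
Extinction term: e·p = 0.22640.
dp/dt = 0.08916 − 0.22640 = -0.13725.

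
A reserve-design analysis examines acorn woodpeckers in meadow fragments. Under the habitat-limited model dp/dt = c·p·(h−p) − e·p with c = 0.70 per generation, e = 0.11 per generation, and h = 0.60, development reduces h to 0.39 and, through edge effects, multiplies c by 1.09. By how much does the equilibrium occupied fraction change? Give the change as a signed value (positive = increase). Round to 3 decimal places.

Before: p* = h − e/c = 0.60 − 0.11/0.70 = 0.60 − 0.1571 = 0.4429.
After: c = 0.763, e = 0.11, h = 0.39; p* = 0.39 − 0.11/0.763 = 0.2458.
Δp* = 0.2458 − 0.4429 = -0.1970.

-0.197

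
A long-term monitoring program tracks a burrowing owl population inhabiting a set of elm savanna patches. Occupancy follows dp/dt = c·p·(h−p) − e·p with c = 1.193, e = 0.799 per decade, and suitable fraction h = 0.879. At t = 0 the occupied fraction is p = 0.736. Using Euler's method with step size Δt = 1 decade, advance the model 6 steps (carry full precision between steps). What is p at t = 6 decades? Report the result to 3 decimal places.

0.221

Update rule: p ← p + [c·p·(h−p) − e·p]·Δt with Δt = 1.
step 1: Δp = -0.46250, p = 0.27350
step 2: Δp = -0.02096, p = 0.25254
step 3: Δp = -0.01304, p = 0.23950
step 4: Δp = -0.00864, p = 0.23086
step 5: Δp = -0.00595, p = 0.22491
step 6: Δp = -0.00420, p = 0.22071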